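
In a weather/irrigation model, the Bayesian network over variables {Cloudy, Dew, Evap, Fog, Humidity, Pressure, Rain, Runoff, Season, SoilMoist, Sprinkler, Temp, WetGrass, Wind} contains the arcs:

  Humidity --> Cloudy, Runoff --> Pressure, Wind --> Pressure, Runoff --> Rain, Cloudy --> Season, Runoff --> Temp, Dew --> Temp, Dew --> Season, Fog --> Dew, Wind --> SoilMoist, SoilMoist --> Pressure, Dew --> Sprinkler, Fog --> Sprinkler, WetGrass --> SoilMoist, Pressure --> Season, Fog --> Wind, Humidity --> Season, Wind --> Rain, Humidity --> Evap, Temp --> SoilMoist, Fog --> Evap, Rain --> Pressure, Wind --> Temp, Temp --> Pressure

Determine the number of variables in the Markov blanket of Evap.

2

A node's Markov blanket = Pa ∪ Ch ∪ (parents of Ch other than the node itself).
Parents of Evap: Fog, Humidity.
Evap's children: none.
Evap has no children, so there are no co-parents.
MB(Evap) = {Fog, Humidity}, which has 2 nodes.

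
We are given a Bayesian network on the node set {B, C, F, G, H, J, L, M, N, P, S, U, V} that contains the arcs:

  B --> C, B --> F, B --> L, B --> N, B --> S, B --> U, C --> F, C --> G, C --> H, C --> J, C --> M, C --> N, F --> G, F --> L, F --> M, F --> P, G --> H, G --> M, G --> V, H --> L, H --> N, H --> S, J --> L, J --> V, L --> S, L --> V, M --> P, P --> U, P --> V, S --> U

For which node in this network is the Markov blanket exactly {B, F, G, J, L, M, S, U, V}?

The target node must have every member of {B, F, G, J, L, M, S, U, V} as a parent, child, or co-parent, and no others.
Parents of P: F, M; children: U, V; co-parents: B, G, J, L, S.
These exactly cover the given set, so the node is P.

P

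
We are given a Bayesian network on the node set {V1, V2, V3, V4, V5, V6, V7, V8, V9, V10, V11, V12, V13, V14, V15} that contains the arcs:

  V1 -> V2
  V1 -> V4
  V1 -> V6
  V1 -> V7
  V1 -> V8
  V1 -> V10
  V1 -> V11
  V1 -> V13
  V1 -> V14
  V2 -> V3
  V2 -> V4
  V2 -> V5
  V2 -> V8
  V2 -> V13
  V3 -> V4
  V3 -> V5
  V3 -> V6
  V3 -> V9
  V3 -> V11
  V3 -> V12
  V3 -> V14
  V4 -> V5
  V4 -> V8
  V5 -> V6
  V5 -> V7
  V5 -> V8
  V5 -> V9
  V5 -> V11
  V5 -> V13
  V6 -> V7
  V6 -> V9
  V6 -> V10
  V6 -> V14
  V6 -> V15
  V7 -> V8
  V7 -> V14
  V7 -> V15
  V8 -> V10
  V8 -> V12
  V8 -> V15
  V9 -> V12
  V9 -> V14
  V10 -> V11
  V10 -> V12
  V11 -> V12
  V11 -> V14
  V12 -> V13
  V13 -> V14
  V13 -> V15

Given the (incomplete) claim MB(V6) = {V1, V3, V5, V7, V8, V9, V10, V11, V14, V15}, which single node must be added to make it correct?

By definition, MB(V6) is built from V6's parents, V6's children, and the co-parents of V6.
V6 has parents V1, V3, V5.
V6 has children V7, V9, V10, V14, V15.
Other parents of V6's children:
  V7 also has parents V1, V5.
  parents(V9) \ {V6} = {V3, V5}.
  parents(V10) \ {V6} = {V1, V8}.
  V14 also has parents V1, V3, V7, V9, V11, V13.
  V15 also has parents V7, V8, V13.
MB(V6) = {V1, V3, V5, V7, V8, V9, V10, V11, V13, V14, V15}.
Comparing with the claimed set, V13 is missing.

V13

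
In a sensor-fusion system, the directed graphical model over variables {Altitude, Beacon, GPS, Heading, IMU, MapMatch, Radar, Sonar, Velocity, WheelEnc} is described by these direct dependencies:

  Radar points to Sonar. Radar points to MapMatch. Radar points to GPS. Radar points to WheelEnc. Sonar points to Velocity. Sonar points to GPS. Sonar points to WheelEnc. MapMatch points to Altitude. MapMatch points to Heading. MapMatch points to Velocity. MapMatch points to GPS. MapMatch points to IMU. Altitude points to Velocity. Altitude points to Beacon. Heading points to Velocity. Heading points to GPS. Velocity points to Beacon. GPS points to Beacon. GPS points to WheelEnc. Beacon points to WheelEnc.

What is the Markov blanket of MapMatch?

{Altitude, GPS, Heading, IMU, Radar, Sonar, Velocity}

MapMatch's children: Altitude, GPS, Heading, IMU, Velocity.
MapMatch's parents: Radar.
Other parents of MapMatch's children:
  Altitude: —
  Heading: —
  Velocity: Altitude, Heading, Sonar
  GPS: Heading, Radar, Sonar
  IMU: —
So the Markov blanket of MapMatch is {Altitude, GPS, Heading, IMU, Radar, Sonar, Velocity}.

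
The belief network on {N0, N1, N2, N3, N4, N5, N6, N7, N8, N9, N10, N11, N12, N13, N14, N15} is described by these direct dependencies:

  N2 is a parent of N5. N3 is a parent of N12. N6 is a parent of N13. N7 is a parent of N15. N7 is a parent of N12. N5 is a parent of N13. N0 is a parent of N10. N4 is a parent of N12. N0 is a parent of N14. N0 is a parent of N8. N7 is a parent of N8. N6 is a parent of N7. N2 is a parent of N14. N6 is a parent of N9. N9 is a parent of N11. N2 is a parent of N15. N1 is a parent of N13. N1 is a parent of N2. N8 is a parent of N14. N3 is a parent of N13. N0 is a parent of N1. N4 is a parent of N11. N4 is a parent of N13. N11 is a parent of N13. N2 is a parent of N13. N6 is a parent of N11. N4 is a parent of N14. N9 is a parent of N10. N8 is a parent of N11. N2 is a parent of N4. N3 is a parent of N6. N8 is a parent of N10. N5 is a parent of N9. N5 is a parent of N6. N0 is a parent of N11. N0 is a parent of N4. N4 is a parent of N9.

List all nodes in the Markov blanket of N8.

By definition, MB(N8) is built from N8's parents, N8's children, and the co-parents of N8.
N8's parents: N0, N7.
N8's children: N10, N11, N14.
Co-parents of N8 (other parents of its children):
  N10's other parents are N0, N9.
  N11 also has parents N0, N4, N6, N9.
  parents(N14) \ {N8} = {N0, N2, N4}.
Taking the union gives {N0, N2, N4, N6, N7, N9, N10, N11, N14}.

{N0, N2, N4, N6, N7, N9, N10, N11, N14}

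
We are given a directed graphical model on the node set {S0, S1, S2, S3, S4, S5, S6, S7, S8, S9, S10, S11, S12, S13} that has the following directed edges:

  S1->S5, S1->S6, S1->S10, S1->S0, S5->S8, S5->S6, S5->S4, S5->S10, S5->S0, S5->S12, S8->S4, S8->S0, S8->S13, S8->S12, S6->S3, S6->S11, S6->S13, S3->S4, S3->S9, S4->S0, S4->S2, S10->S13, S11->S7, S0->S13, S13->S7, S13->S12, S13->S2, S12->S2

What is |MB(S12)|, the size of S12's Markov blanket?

The Markov blanket of a node is its parents, its children, and the other parents of its children.
Parents of S12: S5, S8, S13.
Children of S12: S2.
For each child, the remaining parents (spouses of S12):
  S2: S4, S13
MB(S12) = {S2, S4, S5, S8, S13}, which has 5 nodes.

5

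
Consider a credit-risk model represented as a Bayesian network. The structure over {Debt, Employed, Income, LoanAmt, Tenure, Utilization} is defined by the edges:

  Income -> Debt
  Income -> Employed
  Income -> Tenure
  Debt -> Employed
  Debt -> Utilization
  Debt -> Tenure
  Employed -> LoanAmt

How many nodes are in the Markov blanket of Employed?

3

By definition, MB(Employed) is built from Employed's parents, Employed's children, and the co-parents of Employed.
Parents of Employed: Debt, Income.
Children of Employed: LoanAmt.
Co-parents of Employed (other parents of its children):
  LoanAmt: —
MB(Employed) = {Debt, Income, LoanAmt}, which has 3 nodes.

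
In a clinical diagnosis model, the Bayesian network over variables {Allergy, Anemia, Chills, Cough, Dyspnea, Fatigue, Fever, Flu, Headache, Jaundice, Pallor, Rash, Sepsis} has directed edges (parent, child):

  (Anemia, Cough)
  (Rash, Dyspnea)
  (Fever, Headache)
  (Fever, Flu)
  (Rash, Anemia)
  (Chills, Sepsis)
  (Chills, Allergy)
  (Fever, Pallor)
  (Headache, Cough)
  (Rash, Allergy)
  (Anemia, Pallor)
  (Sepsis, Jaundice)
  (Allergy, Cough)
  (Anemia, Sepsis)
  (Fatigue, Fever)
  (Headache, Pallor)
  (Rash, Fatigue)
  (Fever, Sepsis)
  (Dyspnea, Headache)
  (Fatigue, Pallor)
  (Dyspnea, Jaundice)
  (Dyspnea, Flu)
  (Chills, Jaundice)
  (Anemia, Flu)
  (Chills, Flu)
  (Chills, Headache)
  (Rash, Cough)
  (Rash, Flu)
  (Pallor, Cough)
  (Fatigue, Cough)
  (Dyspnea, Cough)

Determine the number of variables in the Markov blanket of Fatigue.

8

By definition, MB(Fatigue) is built from Fatigue's parents, Fatigue's children, and the co-parents of Fatigue.
Pa(Fatigue) = {Rash}.
Fatigue's children: Cough, Fever, Pallor.
Other parents of Fatigue's children:
  Fever: no additional parents.
  Pallor's other parents are Anemia, Fever, Headache.
  Cough's other parents are Allergy, Anemia, Dyspnea, Headache, Pallor, Rash.
MB(Fatigue) = {Allergy, Anemia, Cough, Dyspnea, Fever, Headache, Pallor, Rash}, which has 8 nodes.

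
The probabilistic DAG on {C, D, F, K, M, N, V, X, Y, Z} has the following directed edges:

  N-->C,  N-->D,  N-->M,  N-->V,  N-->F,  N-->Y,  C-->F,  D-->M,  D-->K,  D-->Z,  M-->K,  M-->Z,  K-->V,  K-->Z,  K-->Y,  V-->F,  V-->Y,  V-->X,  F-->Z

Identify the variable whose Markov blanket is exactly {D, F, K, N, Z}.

M

The target node must have every member of {D, F, K, N, Z} as a parent, child, or co-parent, and no others.
Parents of M: D, N; children: K, Z; co-parents: D, F, K.
These exactly cover the given set, so the node is M.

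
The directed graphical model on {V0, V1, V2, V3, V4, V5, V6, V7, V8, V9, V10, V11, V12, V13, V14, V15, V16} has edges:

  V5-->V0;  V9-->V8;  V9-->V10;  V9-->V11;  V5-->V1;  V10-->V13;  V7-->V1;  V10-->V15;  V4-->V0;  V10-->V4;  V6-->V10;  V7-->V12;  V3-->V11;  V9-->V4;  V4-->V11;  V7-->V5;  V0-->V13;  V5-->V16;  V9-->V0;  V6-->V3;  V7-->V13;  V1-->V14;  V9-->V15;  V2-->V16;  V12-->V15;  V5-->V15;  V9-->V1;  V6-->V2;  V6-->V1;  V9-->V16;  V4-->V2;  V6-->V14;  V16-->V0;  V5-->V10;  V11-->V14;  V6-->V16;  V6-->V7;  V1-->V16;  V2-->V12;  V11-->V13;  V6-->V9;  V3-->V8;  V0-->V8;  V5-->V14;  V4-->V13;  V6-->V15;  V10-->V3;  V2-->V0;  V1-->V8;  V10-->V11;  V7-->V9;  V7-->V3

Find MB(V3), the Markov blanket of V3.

{V0, V1, V4, V6, V7, V8, V9, V10, V11}

The Markov blanket of a node is its parents, its children, and the other parents of its children.
V3 has parents V6, V7, V10.
Ch(V3) = {V8, V11}.
Co-parents of V3 (other parents of its children):
  V11: V4, V9, V10
  V8: V0, V1, V9
Taking the union gives {V0, V1, V4, V6, V7, V8, V9, V10, V11}.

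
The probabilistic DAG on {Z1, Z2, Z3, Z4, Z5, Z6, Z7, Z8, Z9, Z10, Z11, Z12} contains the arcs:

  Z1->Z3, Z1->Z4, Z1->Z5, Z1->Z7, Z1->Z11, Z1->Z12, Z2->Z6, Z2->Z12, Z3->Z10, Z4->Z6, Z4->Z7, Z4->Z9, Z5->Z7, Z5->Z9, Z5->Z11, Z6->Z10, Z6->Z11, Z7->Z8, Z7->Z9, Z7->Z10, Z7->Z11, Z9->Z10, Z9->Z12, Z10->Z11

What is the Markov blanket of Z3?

{Z1, Z6, Z7, Z9, Z10}

Pa(Z3) = {Z1}.
Z3 has child Z10.
For each child, the remaining parents (spouses of Z3):
  Z10: Z6, Z7, Z9
MB(Z3) = {Z1, Z6, Z7, Z9, Z10}.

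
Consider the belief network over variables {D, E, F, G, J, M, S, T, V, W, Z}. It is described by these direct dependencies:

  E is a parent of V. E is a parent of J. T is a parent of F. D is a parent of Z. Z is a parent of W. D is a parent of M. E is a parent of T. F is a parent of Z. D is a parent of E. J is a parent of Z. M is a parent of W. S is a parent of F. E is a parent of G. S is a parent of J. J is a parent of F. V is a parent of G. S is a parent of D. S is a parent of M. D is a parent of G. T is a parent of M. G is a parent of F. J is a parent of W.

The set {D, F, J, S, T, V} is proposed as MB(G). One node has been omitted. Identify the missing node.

E

By definition, MB(G) is built from G's parents, G's children, and the co-parents of G.
G's children: F.
Parents of G: D, E, V.
Co-parents of G (other parents of its children):
  F's other parents are J, S, T.
MB(G) = {D, E, F, J, S, T, V}.
Comparing with the claimed set, E is missing.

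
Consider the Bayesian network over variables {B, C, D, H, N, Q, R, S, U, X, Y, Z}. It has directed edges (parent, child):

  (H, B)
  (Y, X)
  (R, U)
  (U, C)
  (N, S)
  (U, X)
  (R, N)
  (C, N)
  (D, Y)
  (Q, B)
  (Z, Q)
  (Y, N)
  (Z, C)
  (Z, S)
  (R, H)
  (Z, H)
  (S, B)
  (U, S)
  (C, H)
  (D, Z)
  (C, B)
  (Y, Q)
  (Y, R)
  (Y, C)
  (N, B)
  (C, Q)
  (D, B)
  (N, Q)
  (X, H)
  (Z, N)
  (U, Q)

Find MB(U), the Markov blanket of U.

The Markov blanket of a node is its parents, its children, and the other parents of its children.
Parents of U: R.
U has children C, Q, S, X.
Other parents of U's children:
  X's other parent is Y.
  parents(C) \ {U} = {Y, Z}.
  Q also has parents C, N, Y, Z.
  S also has parents N, Z.
Taking the union gives {C, N, Q, R, S, X, Y, Z}.

{C, N, Q, R, S, X, Y, Z}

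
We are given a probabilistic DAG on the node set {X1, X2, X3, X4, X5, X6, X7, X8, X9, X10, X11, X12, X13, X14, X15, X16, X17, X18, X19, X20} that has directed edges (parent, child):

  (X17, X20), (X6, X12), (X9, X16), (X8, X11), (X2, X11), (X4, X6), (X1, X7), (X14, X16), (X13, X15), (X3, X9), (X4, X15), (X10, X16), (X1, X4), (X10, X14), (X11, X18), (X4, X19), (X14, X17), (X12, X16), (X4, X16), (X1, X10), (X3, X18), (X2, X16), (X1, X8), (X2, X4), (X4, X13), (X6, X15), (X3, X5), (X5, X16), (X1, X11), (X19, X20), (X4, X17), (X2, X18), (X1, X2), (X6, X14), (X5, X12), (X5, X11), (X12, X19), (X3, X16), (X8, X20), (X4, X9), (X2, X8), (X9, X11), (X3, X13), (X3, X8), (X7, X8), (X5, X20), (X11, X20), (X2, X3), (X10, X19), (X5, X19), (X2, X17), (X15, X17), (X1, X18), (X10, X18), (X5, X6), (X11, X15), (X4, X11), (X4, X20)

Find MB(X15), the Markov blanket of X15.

By definition, MB(X15) is built from X15's parents, X15's children, and the co-parents of X15.
Pa(X15) = {X4, X6, X11, X13}.
Ch(X15) = {X17}.
Other parents of X15's children:
  X17: X2, X4, X14
Taking the union gives {X2, X4, X6, X11, X13, X14, X17}.

{X2, X4, X6, X11, X13, X14, X17}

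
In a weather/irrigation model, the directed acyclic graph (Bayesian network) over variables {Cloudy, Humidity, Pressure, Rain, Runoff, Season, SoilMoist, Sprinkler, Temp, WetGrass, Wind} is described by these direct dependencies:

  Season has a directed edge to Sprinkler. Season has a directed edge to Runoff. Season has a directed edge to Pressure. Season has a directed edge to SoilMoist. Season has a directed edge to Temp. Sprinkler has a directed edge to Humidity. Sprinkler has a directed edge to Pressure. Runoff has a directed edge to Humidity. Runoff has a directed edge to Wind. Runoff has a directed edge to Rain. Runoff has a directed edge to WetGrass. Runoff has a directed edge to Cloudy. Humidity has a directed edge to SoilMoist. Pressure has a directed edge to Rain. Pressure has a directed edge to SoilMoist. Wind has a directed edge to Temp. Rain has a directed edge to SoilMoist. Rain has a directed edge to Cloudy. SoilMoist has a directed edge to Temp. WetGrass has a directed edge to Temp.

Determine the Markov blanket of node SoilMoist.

{Humidity, Pressure, Rain, Season, Temp, WetGrass, Wind}

Parents of SoilMoist: Humidity, Pressure, Rain, Season.
Children of SoilMoist: Temp.
Parents of each child, excluding SoilMoist:
  Temp also has parents Season, WetGrass, Wind.
MB(SoilMoist) = {Humidity, Pressure, Rain, Season, Temp, WetGrass, Wind}.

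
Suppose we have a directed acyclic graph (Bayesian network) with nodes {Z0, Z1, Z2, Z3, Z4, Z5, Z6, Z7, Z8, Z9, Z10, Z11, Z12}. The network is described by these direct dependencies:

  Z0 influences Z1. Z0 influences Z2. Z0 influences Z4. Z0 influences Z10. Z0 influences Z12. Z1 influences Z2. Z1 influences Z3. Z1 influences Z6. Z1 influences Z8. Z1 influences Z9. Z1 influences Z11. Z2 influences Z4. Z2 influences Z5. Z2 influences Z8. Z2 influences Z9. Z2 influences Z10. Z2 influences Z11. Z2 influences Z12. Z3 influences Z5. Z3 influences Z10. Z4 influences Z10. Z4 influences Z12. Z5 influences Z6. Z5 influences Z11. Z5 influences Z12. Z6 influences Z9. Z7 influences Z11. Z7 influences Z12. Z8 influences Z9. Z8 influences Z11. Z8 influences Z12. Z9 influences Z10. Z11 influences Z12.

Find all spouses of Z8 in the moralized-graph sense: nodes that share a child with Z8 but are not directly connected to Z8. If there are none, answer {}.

Children of Z8: Z9, Z11, Z12.
  Z9's other parents are Z1, Z2, Z6.
  Z11 also has parents Z1, Z2, Z5, Z7.
  parents(Z12) \ {Z8} = {Z0, Z2, Z4, Z5, Z7, Z11}.
Excluding nodes already adjacent to Z8 (Z1, Z2, Z9, Z11, Z12), the co-parent-only contribution is {Z0, Z4, Z5, Z6, Z7}.

{Z0, Z4, Z5, Z6, Z7}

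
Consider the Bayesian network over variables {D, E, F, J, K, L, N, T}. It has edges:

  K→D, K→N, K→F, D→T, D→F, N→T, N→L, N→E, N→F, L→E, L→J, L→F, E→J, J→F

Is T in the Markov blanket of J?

No

Parents of J: E, L.
Ch(J) = {F}.
Co-parents of J (other parents of its children):
  F also has parents D, K, L, N.
MB(J) = {D, E, F, K, L, N}; T is not in this set.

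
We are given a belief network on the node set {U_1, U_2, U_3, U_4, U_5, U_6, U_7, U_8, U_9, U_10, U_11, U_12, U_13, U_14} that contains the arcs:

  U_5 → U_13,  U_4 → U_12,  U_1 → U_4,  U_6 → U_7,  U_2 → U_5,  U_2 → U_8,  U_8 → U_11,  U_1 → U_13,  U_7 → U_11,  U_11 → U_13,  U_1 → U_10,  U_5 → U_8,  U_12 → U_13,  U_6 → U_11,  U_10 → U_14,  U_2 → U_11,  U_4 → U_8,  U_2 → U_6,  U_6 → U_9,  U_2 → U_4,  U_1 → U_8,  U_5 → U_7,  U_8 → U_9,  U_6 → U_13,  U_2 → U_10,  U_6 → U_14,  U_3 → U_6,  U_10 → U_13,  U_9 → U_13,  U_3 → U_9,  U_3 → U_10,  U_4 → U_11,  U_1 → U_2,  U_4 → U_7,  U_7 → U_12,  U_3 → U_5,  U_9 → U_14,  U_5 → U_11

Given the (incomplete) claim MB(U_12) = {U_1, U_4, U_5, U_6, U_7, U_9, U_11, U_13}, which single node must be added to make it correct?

U_10

Pa(U_12) = {U_4, U_7}.
Children of U_12: U_13.
Co-parents of U_12 (other parents of its children):
  U_13: U_1, U_5, U_6, U_9, U_10, U_11
MB(U_12) = {U_1, U_4, U_5, U_6, U_7, U_9, U_10, U_11, U_13}.
Comparing with the claimed set, U_10 is missing.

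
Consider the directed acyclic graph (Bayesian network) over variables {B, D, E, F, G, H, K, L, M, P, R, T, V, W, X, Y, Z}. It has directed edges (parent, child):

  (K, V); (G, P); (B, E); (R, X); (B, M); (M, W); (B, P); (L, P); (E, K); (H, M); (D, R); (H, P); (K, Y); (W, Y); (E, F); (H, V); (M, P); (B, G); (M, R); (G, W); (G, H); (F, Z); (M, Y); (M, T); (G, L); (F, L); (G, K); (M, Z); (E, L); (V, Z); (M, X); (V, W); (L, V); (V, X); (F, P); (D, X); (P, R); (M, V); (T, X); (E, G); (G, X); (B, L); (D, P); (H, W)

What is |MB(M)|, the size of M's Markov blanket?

15

By definition, MB(M) is built from M's parents, M's children, and the co-parents of M.
M's parents: B, H.
M's children: P, R, T, V, W, X, Y, Z.
For each child, the remaining parents (spouses of M):
  P: B, D, F, G, H, L
  R: D, P
  T: —
  V: H, K, L
  W: G, H, V
  X: D, G, R, T, V
  Y: K, W
  Z: F, V
MB(M) = {B, D, F, G, H, K, L, P, R, T, V, W, X, Y, Z}, which has 15 nodes.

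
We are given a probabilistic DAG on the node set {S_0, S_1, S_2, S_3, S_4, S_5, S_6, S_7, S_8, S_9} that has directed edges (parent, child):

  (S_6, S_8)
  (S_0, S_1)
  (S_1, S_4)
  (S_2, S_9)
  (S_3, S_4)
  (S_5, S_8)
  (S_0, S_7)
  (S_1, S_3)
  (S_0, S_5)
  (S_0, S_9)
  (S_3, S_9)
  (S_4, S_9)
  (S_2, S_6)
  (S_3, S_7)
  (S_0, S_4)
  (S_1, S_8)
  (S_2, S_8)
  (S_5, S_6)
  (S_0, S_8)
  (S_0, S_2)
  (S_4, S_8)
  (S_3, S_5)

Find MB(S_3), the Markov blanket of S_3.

{S_0, S_1, S_2, S_4, S_5, S_7, S_9}

S_3's parents: S_1.
S_3's children: S_4, S_5, S_7, S_9.
Co-parents of S_3 (other parents of its children):
  S_4's other parents are S_0, S_1.
  S_5 also has parent S_0.
  S_7's other parent is S_0.
  S_9's other parents are S_0, S_2, S_4.
Union: {S_1} ∪ {S_4, S_5, S_7, S_9} ∪ {S_0, S_1, S_2, S_4} = {S_0, S_1, S_2, S_4, S_5, S_7, S_9}.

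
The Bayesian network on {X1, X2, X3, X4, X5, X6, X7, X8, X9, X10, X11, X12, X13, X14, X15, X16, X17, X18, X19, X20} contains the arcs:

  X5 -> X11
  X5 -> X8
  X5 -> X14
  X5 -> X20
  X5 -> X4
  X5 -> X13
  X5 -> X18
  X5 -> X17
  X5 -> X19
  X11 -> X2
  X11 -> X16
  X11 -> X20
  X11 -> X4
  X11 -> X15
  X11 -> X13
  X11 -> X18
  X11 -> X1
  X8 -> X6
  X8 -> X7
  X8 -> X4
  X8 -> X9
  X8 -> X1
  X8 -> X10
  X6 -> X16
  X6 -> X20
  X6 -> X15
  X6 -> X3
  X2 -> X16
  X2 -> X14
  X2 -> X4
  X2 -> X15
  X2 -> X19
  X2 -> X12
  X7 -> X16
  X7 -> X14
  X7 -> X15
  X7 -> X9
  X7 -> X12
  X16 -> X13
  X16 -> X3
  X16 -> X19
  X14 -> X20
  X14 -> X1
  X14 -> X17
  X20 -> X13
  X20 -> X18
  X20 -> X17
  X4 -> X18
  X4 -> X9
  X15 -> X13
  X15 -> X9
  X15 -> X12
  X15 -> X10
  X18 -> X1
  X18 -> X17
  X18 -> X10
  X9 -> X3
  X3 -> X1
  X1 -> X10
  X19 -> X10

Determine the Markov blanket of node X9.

{X3, X4, X6, X7, X8, X15, X16}

Recall MB(v) = parents ∪ children ∪ spouses, where spouses are the other parents of v's children.
Pa(X9) = {X4, X7, X8, X15}.
X9 has child X3.
For each child, the remaining parents (spouses of X9):
  X3: X6, X16
Union: {X4, X7, X8, X15} ∪ {X3} ∪ {X6, X16} = {X3, X4, X6, X7, X8, X15, X16}.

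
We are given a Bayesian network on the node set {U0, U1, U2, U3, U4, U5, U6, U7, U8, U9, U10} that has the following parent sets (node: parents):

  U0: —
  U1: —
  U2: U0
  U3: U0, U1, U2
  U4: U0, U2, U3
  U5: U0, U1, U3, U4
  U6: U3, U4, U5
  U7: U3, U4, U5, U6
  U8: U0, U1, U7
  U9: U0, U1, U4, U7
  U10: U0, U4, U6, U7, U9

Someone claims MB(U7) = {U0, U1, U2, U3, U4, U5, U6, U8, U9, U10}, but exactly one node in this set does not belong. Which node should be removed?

Parents of U7: U3, U4, U5, U6.
Children of U7: U8, U9, U10.
Other parents of U7's children:
  U8: U0, U1
  U9: U0, U1, U4
  U10: U0, U4, U6, U9
MB(U7) = {U0, U1, U3, U4, U5, U6, U8, U9, U10}.
U2 is neither a parent, child, nor co-parent of U7, so it does not belong.

U2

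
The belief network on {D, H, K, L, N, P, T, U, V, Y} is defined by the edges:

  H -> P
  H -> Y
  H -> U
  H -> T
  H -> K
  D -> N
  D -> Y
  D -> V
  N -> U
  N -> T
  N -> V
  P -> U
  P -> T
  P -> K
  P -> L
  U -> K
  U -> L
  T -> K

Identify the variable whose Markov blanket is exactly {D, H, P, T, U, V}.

The target node must have every member of {D, H, P, T, U, V} as a parent, child, or co-parent, and no others.
Parents of N: D; children: T, U, V; co-parents: D, H, P.
These exactly cover the given set, so the node is N.

N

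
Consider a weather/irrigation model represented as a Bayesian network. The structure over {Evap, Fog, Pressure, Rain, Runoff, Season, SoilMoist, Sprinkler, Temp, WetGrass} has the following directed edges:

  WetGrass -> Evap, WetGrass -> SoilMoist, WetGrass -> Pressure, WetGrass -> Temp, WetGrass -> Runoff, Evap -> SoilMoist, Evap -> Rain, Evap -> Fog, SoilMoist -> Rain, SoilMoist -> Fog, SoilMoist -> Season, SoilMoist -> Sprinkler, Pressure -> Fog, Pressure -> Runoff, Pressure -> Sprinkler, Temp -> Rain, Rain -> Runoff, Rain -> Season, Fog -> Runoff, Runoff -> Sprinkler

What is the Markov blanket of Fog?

{Evap, Pressure, Rain, Runoff, SoilMoist, WetGrass}

Pa(Fog) = {Evap, Pressure, SoilMoist}.
Fog has child Runoff.
For each child, the remaining parents (spouses of Fog):
  Runoff also has parents Pressure, Rain, WetGrass.
So the Markov blanket of Fog is {Evap, Pressure, Rain, Runoff, SoilMoist, WetGrass}.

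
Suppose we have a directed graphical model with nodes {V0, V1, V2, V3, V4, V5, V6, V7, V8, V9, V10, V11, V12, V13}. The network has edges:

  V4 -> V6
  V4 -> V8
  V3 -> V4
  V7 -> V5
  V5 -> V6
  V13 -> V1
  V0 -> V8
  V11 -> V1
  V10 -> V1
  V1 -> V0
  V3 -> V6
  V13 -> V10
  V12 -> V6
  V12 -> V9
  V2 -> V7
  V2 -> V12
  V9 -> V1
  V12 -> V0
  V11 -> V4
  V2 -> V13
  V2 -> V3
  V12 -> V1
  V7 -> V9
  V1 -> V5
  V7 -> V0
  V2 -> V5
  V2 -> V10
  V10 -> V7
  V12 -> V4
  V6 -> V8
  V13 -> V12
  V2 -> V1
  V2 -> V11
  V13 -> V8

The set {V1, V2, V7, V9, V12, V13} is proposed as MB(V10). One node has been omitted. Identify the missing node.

V11

Ch(V10) = {V1, V7}.
V10's parents: V2, V13.
Other parents of V10's children:
  V7: V2
  V1: V2, V9, V11, V12, V13
MB(V10) = {V1, V2, V7, V9, V11, V12, V13}.
Comparing with the claimed set, V11 is missing.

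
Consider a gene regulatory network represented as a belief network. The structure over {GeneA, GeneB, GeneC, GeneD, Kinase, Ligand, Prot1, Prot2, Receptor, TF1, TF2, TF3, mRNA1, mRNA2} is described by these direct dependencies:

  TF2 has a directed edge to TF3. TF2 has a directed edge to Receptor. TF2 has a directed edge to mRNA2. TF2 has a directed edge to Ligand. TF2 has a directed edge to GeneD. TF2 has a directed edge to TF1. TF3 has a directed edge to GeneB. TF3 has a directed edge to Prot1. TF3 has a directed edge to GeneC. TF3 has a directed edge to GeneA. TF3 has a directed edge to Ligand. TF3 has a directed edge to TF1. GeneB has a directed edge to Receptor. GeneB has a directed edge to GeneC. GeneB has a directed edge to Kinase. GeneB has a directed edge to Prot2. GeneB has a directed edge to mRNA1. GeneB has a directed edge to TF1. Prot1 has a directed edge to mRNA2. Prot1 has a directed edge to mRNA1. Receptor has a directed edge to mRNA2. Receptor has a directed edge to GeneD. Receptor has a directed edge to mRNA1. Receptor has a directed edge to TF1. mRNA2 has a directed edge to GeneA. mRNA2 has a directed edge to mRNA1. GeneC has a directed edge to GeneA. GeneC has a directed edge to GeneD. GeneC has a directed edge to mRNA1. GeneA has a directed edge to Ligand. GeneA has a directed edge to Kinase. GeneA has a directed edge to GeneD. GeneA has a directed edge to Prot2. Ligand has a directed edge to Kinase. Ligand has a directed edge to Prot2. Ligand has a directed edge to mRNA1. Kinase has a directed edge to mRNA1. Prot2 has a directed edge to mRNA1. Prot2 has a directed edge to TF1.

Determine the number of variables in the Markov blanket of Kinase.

9

Kinase has child mRNA1.
Parents of Kinase: GeneA, GeneB, Ligand.
Parents of each child, excluding Kinase:
  parents(mRNA1) \ {Kinase} = {GeneB, GeneC, Ligand, Prot1, Prot2, Receptor, mRNA2}.
MB(Kinase) = {GeneA, GeneB, GeneC, Ligand, Prot1, Prot2, Receptor, mRNA1, mRNA2}, which has 9 nodes.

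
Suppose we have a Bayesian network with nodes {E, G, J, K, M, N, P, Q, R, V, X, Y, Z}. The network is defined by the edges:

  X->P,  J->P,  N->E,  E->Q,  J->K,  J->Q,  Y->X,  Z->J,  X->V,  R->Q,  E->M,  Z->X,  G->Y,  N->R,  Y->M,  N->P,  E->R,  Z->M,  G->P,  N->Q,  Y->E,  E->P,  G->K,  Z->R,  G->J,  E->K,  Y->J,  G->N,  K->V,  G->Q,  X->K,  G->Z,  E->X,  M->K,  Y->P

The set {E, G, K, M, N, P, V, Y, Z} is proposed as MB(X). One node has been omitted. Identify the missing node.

J

Parents of X: E, Y, Z.
X's children: K, P, V.
For each child, the remaining parents (spouses of X):
  P also has parents E, G, J, N, Y.
  parents(K) \ {X} = {E, G, J, M}.
  parents(V) \ {X} = {K}.
MB(X) = {E, G, J, K, M, N, P, V, Y, Z}.
Comparing with the claimed set, J is missing.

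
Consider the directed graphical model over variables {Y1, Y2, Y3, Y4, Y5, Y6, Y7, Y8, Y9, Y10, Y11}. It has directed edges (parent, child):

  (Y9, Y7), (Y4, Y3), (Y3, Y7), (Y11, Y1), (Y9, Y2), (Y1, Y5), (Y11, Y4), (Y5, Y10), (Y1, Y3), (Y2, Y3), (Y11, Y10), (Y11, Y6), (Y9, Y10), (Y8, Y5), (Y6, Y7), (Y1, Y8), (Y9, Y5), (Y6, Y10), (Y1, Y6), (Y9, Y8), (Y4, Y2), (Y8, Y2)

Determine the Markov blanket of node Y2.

Pa(Y2) = {Y4, Y8, Y9}.
Children of Y2: Y3.
For each child, the remaining parents (spouses of Y2):
  Y3: Y1, Y4
MB(Y2) = {Y1, Y3, Y4, Y8, Y9}.

{Y1, Y3, Y4, Y8, Y9}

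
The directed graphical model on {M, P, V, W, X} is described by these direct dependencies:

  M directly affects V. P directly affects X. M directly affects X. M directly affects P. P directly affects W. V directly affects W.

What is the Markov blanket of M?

{P, V, X}

M has children P, V, X.
M has no parents.
For each child, the remaining parents (spouses of M):
  P has no other parent.
  V has no other parent.
  X also has parent P.
So the Markov blanket of M is {P, V, X}.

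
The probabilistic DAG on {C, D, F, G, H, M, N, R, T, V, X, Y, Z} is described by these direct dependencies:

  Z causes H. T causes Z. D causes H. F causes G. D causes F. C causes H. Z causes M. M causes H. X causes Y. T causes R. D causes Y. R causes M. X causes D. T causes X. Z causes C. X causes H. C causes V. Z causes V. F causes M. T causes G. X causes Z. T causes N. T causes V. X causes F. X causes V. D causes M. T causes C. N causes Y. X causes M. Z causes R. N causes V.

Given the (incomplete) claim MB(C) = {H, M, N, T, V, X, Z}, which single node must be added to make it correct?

The Markov blanket of a node is its parents, its children, and the other parents of its children.
Children of C: H, V.
Parents of C: T, Z.
For each child, the remaining parents (spouses of C):
  H: D, M, X, Z
  V: N, T, X, Z
MB(C) = {D, H, M, N, T, V, X, Z}.
Comparing with the claimed set, D is missing.

D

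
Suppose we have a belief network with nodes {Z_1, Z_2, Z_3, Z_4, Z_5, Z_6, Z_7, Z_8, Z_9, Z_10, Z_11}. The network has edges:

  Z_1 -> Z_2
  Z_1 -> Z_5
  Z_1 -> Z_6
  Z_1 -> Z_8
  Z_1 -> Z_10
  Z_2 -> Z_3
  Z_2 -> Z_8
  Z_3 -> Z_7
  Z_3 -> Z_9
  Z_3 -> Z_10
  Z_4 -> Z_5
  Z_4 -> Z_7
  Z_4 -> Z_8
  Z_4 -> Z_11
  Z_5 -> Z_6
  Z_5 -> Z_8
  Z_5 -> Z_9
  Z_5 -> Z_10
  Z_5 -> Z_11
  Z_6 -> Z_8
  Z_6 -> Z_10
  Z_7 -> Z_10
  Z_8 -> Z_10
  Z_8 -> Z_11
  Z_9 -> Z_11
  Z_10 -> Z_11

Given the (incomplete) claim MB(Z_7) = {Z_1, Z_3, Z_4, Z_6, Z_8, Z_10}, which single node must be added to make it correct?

Z_5

A node's Markov blanket = Pa ∪ Ch ∪ (parents of Ch other than the node itself).
Pa(Z_7) = {Z_3, Z_4}.
Z_7 has child Z_10.
Parents of each child, excluding Z_7:
  parents(Z_10) \ {Z_7} = {Z_1, Z_3, Z_5, Z_6, Z_8}.
MB(Z_7) = {Z_1, Z_3, Z_4, Z_5, Z_6, Z_8, Z_10}.
Comparing with the claimed set, Z_5 is missing.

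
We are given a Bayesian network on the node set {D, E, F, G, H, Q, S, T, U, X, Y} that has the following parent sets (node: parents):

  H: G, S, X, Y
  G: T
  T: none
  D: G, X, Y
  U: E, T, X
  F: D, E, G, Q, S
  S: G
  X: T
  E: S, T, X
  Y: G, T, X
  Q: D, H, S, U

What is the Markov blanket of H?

{D, G, Q, S, U, X, Y}

By definition, MB(H) is built from H's parents, H's children, and the co-parents of H.
Parents of H: G, S, X, Y.
H has child Q.
Co-parents of H (other parents of its children):
  Q also has parents D, S, U.
Taking the union gives {D, G, Q, S, U, X, Y}.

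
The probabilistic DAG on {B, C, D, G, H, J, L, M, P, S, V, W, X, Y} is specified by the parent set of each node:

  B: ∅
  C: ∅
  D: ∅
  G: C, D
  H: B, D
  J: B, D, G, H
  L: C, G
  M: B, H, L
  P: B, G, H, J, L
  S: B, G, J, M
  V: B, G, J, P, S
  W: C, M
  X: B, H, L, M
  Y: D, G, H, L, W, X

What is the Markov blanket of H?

{B, D, G, J, L, M, P, W, X, Y}

Recall MB(v) = parents ∪ children ∪ spouses, where spouses are the other parents of v's children.
H's children: J, M, P, X, Y.
H has parents B, D.
Parents of each child, excluding H:
  J: B, D, G
  M: B, L
  P: B, G, J, L
  X: B, L, M
  Y: D, G, L, W, X
MB(H) = {B, D, G, J, L, M, P, W, X, Y}.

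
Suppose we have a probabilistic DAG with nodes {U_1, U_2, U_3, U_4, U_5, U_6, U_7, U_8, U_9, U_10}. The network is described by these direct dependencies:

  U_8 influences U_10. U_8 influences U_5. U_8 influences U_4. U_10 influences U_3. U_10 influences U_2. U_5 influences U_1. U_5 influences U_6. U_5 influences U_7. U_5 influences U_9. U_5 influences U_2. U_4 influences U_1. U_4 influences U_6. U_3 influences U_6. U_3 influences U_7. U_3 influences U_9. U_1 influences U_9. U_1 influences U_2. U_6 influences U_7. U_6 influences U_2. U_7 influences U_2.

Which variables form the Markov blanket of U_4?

By definition, MB(U_4) is built from U_4's parents, U_4's children, and the co-parents of U_4.
Pa(U_4) = {U_8}.
U_4 has children U_1, U_6.
For each child, the remaining parents (spouses of U_4):
  U_1: U_5
  U_6: U_3, U_5
Union: {U_8} ∪ {U_1, U_6} ∪ {U_3, U_5} = {U_1, U_3, U_5, U_6, U_8}.

{U_1, U_3, U_5, U_6, U_8}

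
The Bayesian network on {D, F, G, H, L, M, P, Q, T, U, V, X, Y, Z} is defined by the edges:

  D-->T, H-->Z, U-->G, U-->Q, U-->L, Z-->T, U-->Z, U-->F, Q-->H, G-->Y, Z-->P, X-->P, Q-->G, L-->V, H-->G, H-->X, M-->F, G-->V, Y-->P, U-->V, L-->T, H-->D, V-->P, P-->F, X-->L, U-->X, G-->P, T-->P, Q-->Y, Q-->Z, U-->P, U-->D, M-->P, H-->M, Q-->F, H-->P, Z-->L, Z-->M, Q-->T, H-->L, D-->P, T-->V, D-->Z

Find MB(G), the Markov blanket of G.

Recall MB(v) = parents ∪ children ∪ spouses, where spouses are the other parents of v's children.
Pa(G) = {H, Q, U}.
G's children: P, V, Y.
Other parents of G's children:
  Y also has parent Q.
  V also has parents L, T, U.
  P's other parents are D, H, M, T, U, V, X, Y, Z.
So the Markov blanket of G is {D, H, L, M, P, Q, T, U, V, X, Y, Z}.

{D, H, L, M, P, Q, T, U, V, X, Y, Z}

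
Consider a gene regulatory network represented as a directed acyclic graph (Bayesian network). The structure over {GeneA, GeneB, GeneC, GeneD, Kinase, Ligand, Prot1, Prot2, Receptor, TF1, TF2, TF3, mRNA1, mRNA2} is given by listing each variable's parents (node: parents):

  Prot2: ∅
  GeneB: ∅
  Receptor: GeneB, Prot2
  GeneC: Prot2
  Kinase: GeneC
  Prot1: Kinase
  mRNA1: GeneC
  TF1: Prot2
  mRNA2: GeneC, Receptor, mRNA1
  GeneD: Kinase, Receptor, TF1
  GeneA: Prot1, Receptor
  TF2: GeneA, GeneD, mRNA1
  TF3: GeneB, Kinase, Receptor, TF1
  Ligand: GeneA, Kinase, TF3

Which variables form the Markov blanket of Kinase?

{GeneA, GeneB, GeneC, GeneD, Ligand, Prot1, Receptor, TF1, TF3}

A node's Markov blanket = Pa ∪ Ch ∪ (parents of Ch other than the node itself).
Kinase has parent GeneC.
Kinase's children: GeneD, Ligand, Prot1, TF3.
Other parents of Kinase's children:
  Prot1: no additional parents.
  GeneD's other parents are Receptor, TF1.
  TF3's other parents are GeneB, Receptor, TF1.
  parents(Ligand) \ {Kinase} = {GeneA, TF3}.
Union: {GeneC} ∪ {GeneD, Ligand, Prot1, TF3} ∪ {GeneA, GeneB, Receptor, TF1, TF3} = {GeneA, GeneB, GeneC, GeneD, Ligand, Prot1, Receptor, TF1, TF3}.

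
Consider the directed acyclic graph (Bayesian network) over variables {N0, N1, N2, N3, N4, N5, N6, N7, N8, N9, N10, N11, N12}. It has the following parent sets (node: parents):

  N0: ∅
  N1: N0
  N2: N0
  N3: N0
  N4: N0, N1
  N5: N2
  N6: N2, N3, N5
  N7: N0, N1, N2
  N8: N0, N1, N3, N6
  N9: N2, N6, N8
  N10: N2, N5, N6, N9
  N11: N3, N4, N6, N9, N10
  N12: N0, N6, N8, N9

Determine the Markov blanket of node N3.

N3 has parent N0.
N3 has children N6, N8, N11.
For each child, the remaining parents (spouses of N3):
  N6: N2, N5
  N8: N0, N1, N6
  N11: N4, N6, N9, N10
MB(N3) = {N0, N1, N2, N4, N5, N6, N8, N9, N10, N11}.

{N0, N1, N2, N4, N5, N6, N8, N9, N10, N11}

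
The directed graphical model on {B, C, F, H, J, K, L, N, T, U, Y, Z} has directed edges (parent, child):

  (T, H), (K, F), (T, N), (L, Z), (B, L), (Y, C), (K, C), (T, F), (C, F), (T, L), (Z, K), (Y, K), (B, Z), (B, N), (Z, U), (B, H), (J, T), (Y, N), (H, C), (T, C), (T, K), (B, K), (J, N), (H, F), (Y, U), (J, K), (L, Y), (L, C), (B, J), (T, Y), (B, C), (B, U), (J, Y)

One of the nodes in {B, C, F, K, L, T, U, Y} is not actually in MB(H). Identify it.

U

By definition, MB(H) is built from H's parents, H's children, and the co-parents of H.
H has parents B, T.
Ch(H) = {C, F}.
Parents of each child, excluding H:
  parents(C) \ {H} = {B, K, L, T, Y}.
  F's other parents are C, K, T.
MB(H) = {B, C, F, K, L, T, Y}.
U is neither a parent, child, nor co-parent of H, so it does not belong.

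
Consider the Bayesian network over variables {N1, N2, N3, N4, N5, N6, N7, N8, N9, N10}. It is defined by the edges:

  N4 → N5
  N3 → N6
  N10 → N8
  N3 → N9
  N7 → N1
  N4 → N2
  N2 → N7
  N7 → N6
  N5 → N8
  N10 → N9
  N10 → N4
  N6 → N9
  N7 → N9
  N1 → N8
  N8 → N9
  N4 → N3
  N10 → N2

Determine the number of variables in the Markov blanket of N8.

7

Parents of N8: N1, N5, N10.
Ch(N8) = {N9}.
Parents of each child, excluding N8:
  N9's other parents are N3, N6, N7, N10.
MB(N8) = {N1, N3, N5, N6, N7, N9, N10}, which has 7 nodes.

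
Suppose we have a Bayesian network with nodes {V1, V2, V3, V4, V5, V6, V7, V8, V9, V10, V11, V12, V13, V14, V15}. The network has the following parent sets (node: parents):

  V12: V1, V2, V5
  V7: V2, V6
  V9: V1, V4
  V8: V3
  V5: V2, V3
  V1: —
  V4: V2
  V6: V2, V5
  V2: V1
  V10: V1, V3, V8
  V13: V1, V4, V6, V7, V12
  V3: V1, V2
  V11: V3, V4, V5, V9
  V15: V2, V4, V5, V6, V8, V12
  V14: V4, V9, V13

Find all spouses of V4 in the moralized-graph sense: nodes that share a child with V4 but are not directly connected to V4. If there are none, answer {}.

{V1, V3, V5, V6, V7, V8, V12}

Children of V4: V9, V11, V13, V14, V15.
  V9's other parent is V1.
  V11 also has parents V3, V5, V9.
  V13's other parents are V1, V6, V7, V12.
  V14's other parents are V9, V13.
  parents(V15) \ {V4} = {V2, V5, V6, V8, V12}.
Excluding nodes already adjacent to V4 (V2, V9, V11, V13, V14, V15), the co-parent-only contribution is {V1, V3, V5, V6, V7, V8, V12}.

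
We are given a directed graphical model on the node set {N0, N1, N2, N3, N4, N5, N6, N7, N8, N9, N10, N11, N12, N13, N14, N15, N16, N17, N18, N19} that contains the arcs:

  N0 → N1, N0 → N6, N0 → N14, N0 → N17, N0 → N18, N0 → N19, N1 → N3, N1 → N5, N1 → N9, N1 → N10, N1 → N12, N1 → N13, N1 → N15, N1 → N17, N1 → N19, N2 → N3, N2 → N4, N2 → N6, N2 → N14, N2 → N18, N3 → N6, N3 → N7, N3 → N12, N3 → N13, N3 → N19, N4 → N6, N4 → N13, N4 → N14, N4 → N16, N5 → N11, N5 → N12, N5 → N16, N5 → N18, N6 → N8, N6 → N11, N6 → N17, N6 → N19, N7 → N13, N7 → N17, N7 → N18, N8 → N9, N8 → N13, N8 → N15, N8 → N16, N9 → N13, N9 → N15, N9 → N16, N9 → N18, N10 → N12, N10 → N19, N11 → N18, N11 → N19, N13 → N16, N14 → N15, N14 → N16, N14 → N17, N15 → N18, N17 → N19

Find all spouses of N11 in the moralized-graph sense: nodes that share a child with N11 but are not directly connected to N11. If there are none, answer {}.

{N0, N1, N2, N3, N7, N9, N10, N15, N17}

Children of N11: N18, N19.
  N18's other parents are N0, N2, N5, N7, N9, N15.
  N19's other parents are N0, N1, N3, N6, N10, N17.
Excluding nodes already adjacent to N11 (N5, N6, N18, N19), the co-parent-only contribution is {N0, N1, N2, N3, N7, N9, N10, N15, N17}.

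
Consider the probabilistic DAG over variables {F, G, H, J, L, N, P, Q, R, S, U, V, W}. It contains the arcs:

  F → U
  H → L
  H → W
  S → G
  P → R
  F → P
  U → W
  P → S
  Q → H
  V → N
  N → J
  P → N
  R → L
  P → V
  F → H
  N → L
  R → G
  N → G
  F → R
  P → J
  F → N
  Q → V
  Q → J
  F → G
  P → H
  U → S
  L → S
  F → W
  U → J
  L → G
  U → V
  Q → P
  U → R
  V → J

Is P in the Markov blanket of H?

P is a parent of H.
So P ∈ MB(H).

Yes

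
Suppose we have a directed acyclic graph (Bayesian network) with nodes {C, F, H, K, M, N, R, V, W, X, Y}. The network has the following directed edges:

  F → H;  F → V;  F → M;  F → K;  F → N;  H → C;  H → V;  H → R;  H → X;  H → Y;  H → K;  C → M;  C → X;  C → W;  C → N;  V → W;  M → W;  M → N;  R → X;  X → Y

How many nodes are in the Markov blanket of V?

By definition, MB(V) is built from V's parents, V's children, and the co-parents of V.
V's parents: F, H.
Children of V: W.
Co-parents of V (other parents of its children):
  parents(W) \ {V} = {C, M}.
MB(V) = {C, F, H, M, W}, which has 5 nodes.

5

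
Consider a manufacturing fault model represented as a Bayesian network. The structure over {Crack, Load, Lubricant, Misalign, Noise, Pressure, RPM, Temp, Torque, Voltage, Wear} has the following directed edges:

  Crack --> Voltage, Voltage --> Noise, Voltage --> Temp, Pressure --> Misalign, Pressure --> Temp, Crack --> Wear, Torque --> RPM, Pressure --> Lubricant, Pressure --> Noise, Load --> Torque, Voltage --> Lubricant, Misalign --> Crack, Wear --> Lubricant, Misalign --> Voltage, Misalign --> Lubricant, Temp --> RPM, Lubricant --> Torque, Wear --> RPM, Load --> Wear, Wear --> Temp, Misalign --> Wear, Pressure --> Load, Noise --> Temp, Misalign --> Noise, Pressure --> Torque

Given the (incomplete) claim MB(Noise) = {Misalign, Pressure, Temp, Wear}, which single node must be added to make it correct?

Parents of Noise: Misalign, Pressure, Voltage.
Ch(Noise) = {Temp}.
Parents of each child, excluding Noise:
  Temp's other parents are Pressure, Voltage, Wear.
MB(Noise) = {Misalign, Pressure, Temp, Voltage, Wear}.
Comparing with the claimed set, Voltage is missing.

Voltage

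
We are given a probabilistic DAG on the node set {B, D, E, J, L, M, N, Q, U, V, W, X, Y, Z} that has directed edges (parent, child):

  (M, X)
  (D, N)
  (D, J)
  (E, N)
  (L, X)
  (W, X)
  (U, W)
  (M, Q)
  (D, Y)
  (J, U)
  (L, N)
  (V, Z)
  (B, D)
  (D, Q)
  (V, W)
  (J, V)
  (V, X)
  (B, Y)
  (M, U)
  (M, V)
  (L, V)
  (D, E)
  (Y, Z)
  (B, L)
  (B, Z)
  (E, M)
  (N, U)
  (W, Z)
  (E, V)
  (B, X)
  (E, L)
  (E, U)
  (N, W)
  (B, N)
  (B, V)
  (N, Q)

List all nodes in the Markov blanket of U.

{E, J, M, N, V, W}

A node's Markov blanket = Pa ∪ Ch ∪ (parents of Ch other than the node itself).
Pa(U) = {E, J, M, N}.
Ch(U) = {W}.
Co-parents of U (other parents of its children):
  parents(W) \ {U} = {N, V}.
Taking the union gives {E, J, M, N, V, W}.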